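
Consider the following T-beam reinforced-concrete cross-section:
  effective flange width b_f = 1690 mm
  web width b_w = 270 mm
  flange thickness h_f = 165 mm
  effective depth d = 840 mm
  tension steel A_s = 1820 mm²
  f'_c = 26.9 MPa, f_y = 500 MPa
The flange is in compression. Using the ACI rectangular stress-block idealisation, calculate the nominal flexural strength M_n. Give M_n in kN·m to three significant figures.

M_n ≈ 754 kN·m

Tension: T = A_s f_y = 1820 × 500 = 910000 N.
Try a within the flange: a = T/(0.85 f'_c b_f) = 910000/(0.85 × 26.9 × 1690) = 23.55 mm.
Since a = 23.55 ≤ h_f = 165 mm, the stress block lies entirely in the flange; analyse as a rectangular beam of width b_f.
M_n = T(d − a/2) = 910000 × (840 − 11.775) = 753.68 × 10⁶ N·mm.
M_n = 753.68 kN·m.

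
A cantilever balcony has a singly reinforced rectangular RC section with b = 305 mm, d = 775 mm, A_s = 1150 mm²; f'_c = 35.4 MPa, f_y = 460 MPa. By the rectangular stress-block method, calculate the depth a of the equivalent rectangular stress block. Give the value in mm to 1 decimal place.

a ≈ 57.6 mm

T = A_s f_y = 1150 × 460 = 529000 N = 529 kN.
Setting C = 0.85 f'_c a b equal to T: a = 529000/(0.85 × 35.4 × 305) = 57.6 mm.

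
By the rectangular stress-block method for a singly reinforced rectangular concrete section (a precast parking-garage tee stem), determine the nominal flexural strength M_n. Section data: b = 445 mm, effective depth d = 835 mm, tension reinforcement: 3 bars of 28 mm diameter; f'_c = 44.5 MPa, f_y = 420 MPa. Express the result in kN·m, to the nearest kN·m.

A_s = 3 × 616 = 1848 mm².
T = A_s f_y = 1848 × 420 = 776160 N = 776.16 kN.
From C = T: a = T/(0.85 f'_c b) = 776160/(0.85 × 44.5 × 445) = 46.11 mm.
M_n = T(d − a/2) = 776.16 kN × (835 − 23.055) mm = 630.20 kN·m.

M_n ≈ 630 kN·m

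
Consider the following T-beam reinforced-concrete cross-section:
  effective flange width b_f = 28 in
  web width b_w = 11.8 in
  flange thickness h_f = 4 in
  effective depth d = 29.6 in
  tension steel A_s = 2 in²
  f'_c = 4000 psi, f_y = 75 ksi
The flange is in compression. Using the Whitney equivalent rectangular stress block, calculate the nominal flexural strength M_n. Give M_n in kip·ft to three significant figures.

M_n ≈ 360 kip·ft

Tension: T = A_s f_y = 2 × 75 = 150 kips.
Try a within the flange: a = T/(0.85 f'_c b_f) = 150/(0.85 × 4 × 28) = 1.576 in.
Since a = 1.576 ≤ h_f = 4 in, the stress block lies entirely in the flange; analyse as a rectangular beam of width b_f.
M_n = T(d − a/2) = 150 × (29.6 − 0.788) = 4321.8 kip·in.
M_n = 4321.8/12 = 360.15 kip·ft.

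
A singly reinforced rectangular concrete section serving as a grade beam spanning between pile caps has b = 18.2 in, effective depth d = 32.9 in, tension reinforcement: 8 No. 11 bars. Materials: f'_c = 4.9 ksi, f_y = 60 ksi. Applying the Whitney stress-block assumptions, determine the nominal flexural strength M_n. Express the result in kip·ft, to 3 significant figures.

A_s = 8 × 1.56 = 12.48 in².
T = A_s f_y = 12.48 × 60 = 748.8 kips.
a = T/(0.85 f'_c b) = 748.8/(0.85 × 4.9 × 18.2) = 9.878 in.
M_n = T(d − a/2) = 748.8 × (32.9 − 4.939) = 20937.2 kip·in = 20937.2/12 = 1744.77 kip·ft.

M_n ≈ 1740 kip·ft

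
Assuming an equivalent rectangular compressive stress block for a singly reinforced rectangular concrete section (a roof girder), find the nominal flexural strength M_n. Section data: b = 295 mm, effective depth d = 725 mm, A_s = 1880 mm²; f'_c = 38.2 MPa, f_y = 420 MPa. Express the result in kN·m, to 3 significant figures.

M_n ≈ 540 kN·m

T = A_s f_y = 1880 × 420 = 789600 N = 789.6 kN.
From C = T: a = T/(0.85 f'_c b) = 789600/(0.85 × 38.2 × 295) = 82.43 mm.
M_n = T(d − a/2) = 789.6 kN × (725 − 41.215) mm = 539.92 kN·m.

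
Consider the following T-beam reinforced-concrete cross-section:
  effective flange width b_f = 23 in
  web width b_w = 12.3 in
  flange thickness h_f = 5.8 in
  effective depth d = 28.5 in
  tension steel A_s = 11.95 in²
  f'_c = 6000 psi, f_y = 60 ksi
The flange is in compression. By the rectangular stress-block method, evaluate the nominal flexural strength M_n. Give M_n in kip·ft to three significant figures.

Tension: T = A_s f_y = 11.95 × 60 = 717 kips.
Try a within the flange: a = T/(0.85 f'_c b_f) = 717/(0.85 × 6 × 23) = 6.113 in.
a = 6.113 > h_f = 5.8 in: the block extends into the web. Split into flange-overhang and web parts.
C_f = 0.85 f'_c (b_f − b_w) h_f = 0.85 × 6 × (23 − 12.3) × 5.8 = 316.5 kips.
Remaining web compression depth: a_w = (T − C_f)/(0.85 f'_c b_w) = (717 − 316.5)/(0.85 × 6 × 12.3) = 6.385 in.
M_n = C_f(d − h_f/2) + (T − C_f)(d − a_w/2) = 316.5 × (28.5 − 2.9) + 400.5 × (28.5 − 3.1925) = 8102.4 + 10135.7 = 18238.1 kip·in.
M_n = 18238.1/12 = 1519.84 kip·ft.

M_n ≈ 1520 kip·ft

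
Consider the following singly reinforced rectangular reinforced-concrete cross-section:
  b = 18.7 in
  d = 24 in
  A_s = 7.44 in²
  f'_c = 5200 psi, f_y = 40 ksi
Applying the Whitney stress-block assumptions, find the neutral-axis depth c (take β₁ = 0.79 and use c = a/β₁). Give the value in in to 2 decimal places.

T = A_s f_y = 7.44 × 40 = 297.6 kips.
a = T/(0.85 f'_c b) = 297.6/(0.85 × 5.2 × 18.7) = 3.6006 in.
With β₁ = 0.79, c = a/β₁ = 3.6006/0.79 = 4.56 in.

c ≈ 4.56 in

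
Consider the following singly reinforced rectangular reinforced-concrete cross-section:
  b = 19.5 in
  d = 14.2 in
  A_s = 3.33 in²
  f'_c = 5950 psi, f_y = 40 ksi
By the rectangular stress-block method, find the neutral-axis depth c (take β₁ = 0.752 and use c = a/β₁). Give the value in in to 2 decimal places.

c ≈ 1.80 in

T = A_s f_y = 3.33 × 40 = 133.2 kips.
a = T/(0.85 f'_c b) = 133.2/(0.85 × 5.95 × 19.5) = 1.3506 in.
With β₁ = 0.752, c = a/β₁ = 1.3506/0.752 = 1.80 in.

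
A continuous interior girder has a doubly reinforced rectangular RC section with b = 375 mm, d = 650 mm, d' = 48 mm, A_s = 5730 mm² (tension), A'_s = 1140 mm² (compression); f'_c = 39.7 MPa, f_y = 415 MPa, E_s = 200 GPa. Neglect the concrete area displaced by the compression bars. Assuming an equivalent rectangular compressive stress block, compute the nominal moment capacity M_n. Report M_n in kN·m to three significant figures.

M_n ≈ 1380 kN·m

Assume both tension and compression steel yield.
Net tension couple steel: A_s − A'_s = 4590 mm².
a = (A_s − A'_s) f_y / (0.85 f'_c b) = 1904850/(0.85 × 39.7 × 375) = 150.53 mm.
c = a/β₁ = 150.53/0.766 = 196.51 mm; ε'_s = 0.003(c − d')/c = 0.0023 ≥ f_y/E_s = 0.0021, so compression steel does yield.
M_n = (A_s − A'_s) f_y (d − a/2) + A'_s f_y (d − d') = [1904850 × (650 − 75.265) + 473100 × (650 − 48)] × 10⁻⁶ = 1094.78 + 284.81 = 1379.59 kN·m.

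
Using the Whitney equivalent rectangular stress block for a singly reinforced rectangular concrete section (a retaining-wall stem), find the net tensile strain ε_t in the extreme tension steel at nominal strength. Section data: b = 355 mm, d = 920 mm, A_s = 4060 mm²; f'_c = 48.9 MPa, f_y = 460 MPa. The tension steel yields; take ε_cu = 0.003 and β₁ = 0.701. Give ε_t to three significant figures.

a = A_s f_y/(0.85 f'_c b) = 126.57 mm.
β₁ = 0.701, so c = a/β₁ = 126.57/0.701 = 180.56 mm.
From the linear strain diagram with ε_cu = 0.003: ε_t = 0.003 (d − c)/c = 0.003 × (920 − 180.56)/180.56 = 0.0123.
Since ε_t ≥ 0.005, the section is tension-controlled.

ε_t ≈ 0.0123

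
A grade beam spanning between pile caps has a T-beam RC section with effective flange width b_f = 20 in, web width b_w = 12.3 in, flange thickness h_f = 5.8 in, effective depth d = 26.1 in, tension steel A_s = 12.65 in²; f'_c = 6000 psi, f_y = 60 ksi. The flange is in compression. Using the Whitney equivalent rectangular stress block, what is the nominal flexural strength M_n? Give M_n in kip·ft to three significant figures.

M_n ≈ 1410 kip·ft

Tension: T = A_s f_y = 12.65 × 60 = 759 kips.
Try a within the flange: a = T/(0.85 f'_c b_f) = 759/(0.85 × 6 × 20) = 7.441 in.
a = 7.441 > h_f = 5.8 in: the block extends into the web. Split into flange-overhang and web parts.
C_f = 0.85 f'_c (b_f − b_w) h_f = 0.85 × 6 × (20 − 12.3) × 5.8 = 227.8 kips.
Remaining web compression depth: a_w = (T − C_f)/(0.85 f'_c b_w) = (759 − 227.8)/(0.85 × 6 × 12.3) = 8.468 in.
M_n = C_f(d − h_f/2) + (T − C_f)(d − a_w/2) = 227.8 × (26.1 − 2.9) + 531.2 × (26.1 − 4.234) = 5285.0 + 11615.2 = 16900.2 kip·in.
M_n = 16900.2/12 = 1408.35 kip·ft.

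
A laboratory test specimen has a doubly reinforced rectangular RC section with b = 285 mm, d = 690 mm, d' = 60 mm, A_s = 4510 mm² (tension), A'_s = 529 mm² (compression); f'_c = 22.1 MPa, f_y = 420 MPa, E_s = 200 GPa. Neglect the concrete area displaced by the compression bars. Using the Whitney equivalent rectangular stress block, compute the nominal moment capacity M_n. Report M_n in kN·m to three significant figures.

M_n ≈ 1030 kN·m

Assume both tension and compression steel yield.
Net tension couple steel: A_s − A'_s = 3981 mm².
a = (A_s − A'_s) f_y / (0.85 f'_c b) = 1672020/(0.85 × 22.1 × 285) = 312.31 mm.
c = a/β₁ = 312.31/0.85 = 367.42 mm; ε'_s = 0.003(c − d')/c = 0.0025 ≥ f_y/E_s = 0.0021, so compression steel does yield.
M_n = (A_s − A'_s) f_y (d − a/2) + A'_s f_y (d − d') = [1672020 × (690 − 156.155) + 222180 × (690 − 60)] × 10⁻⁶ = 892.60 + 139.97 = 1032.57 kN·m.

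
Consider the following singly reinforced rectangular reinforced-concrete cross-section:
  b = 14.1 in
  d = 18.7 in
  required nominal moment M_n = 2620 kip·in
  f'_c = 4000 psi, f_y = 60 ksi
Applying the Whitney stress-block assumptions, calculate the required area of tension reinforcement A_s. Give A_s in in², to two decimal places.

From M_n = 0.85 f'_c a b (d − a/2):
a = d − √(d² − 2M_n/(0.85 f'_c b)) = 18.7 − √(18.7² − 2 × 2620/(0.85 × 4 × 14.1)) = 3.196 in.
A_s = 0.85 f'_c a b / f_y = 0.85 × 4 × 3.196 × 14.1 / 60 = 2.554 in².

A_s ≈ 2.55 in²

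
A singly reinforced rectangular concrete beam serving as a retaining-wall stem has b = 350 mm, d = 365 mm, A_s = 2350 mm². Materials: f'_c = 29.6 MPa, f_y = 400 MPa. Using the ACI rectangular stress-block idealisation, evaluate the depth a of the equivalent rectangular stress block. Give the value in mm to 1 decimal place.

a ≈ 106.7 mm

T = A_s f_y = 2350 × 400 = 940000 N = 940 kN.
Setting C = 0.85 f'_c a b equal to T: a = 940000/(0.85 × 29.6 × 350) = 106.7 mm.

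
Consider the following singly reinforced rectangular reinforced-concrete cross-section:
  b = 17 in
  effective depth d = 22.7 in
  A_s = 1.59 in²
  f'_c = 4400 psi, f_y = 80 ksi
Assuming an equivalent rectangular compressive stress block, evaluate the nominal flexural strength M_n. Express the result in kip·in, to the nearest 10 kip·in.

M_n ≈ 2760 kip·in

T = A_s f_y = 1.59 × 80 = 127.2 kips.
a = T/(0.85 f'_c b) = 127.2/(0.85 × 4.4 × 17) = 2.001 in.
M_n = T(d − a/2) = 127.2 × (22.7 − 1.0005) = 2760.2 kip·in.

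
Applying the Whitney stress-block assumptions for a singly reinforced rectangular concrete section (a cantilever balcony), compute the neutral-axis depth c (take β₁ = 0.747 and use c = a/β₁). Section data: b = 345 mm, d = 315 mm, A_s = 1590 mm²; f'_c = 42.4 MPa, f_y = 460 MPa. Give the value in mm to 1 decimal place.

c ≈ 78.7 mm

T = A_s f_y = 1590 × 460 = 731400 N = 731.4 kN.
Setting C = 0.85 f'_c a b equal to T: a = 731400/(0.85 × 42.4 × 345) = 58.824 mm.
With β₁ = 0.747, c = a/β₁ = 58.824/0.747 = 78.7 mm.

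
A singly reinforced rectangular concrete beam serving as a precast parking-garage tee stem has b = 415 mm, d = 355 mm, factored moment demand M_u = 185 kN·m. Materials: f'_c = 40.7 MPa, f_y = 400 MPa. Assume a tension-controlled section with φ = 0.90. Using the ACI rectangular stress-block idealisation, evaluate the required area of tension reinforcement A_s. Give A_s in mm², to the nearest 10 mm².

M_n = M_u/φ = 185/0.90 = 205.556 kN·m.
With M_n = 0.85 f'_c a b (d − a/2), solve the quadratic for a:
a = d − √(d² − 2M_n/(0.85 f'_c b)) = 355 − √(355² − 2 × 205.556×10⁶/(0.85 × 40.7 × 415)) = 42.93 mm.
A_s = 0.85 f'_c a b / f_y = 0.85 × 40.7 × 42.93 × 415 / 400 = 1540.9 mm².

A_s ≈ 1540 mm²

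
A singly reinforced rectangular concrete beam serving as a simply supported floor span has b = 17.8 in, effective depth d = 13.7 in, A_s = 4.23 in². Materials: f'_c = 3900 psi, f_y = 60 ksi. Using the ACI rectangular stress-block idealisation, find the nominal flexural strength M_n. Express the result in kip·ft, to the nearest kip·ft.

M_n ≈ 244 kip·ft

T = A_s f_y = 4.23 × 60 = 253.8 kips.
a = T/(0.85 f'_c b) = 253.8/(0.85 × 3.9 × 17.8) = 4.301 in.
M_n = T(d − a/2) = 253.8 × (13.7 − 2.1505) = 2931.3 kip·in = 2931.3/12 = 244.28 kip·ft.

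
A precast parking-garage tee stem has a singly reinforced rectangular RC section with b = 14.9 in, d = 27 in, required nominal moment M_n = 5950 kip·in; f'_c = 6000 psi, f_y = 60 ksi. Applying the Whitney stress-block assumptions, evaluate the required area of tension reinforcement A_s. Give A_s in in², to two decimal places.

From M_n = 0.85 f'_c a b (d − a/2):
a = d − √(d² − 2M_n/(0.85 f'_c b)) = 27 − √(27² − 2 × 5950/(0.85 × 6 × 14.9)) = 3.075 in.
A_s = 0.85 f'_c a b / f_y = 0.85 × 6 × 3.075 × 14.9 / 60 = 3.894 in².

A_s ≈ 3.89 in²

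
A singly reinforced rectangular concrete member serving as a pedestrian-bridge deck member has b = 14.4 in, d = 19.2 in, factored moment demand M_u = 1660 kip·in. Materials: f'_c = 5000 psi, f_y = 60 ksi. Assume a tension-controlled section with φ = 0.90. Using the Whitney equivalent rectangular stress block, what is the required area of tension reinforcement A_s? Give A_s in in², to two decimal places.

M_n = M_u/φ = 1660/0.90 = 1844.44 kip·in.
From M_n = 0.85 f'_c a b (d − a/2):
a = d − √(d² − 2M_n/(0.85 f'_c b)) = 19.2 − √(19.2² − 2 × 1844.44/(0.85 × 5 × 14.4)) = 1.640 in.
A_s = 0.85 f'_c a b / f_y = 0.85 × 5 × 1.640 × 14.4 / 60 = 1.673 in².

A_s ≈ 1.67 in²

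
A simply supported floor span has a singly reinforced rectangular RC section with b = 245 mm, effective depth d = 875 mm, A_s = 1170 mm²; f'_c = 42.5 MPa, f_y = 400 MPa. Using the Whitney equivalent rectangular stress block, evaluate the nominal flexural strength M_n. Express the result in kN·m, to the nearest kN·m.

T = A_s f_y = 1170 × 400 = 468000 N = 468 kN.
From C = T: a = T/(0.85 f'_c b) = 468000/(0.85 × 42.5 × 245) = 52.88 mm.
M_n = T(d − a/2) = 468 kN × (875 − 26.44) mm = 397.13 kN·m.

M_n ≈ 397 kN·m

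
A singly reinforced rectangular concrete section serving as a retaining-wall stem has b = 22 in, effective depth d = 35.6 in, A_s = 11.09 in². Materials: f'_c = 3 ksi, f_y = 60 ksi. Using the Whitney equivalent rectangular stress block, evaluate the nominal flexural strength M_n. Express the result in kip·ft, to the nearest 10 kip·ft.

M_n ≈ 1650 kip·ft

T = A_s f_y = 11.09 × 60 = 665.4 kips.
a = T/(0.85 f'_c b) = 665.4/(0.85 × 3 × 22) = 11.861 in.
M_n = T(d − a/2) = 665.4 × (35.6 − 5.9305) = 19742.1 kip·in = 19742.1/12 = 1645.18 kip·ft.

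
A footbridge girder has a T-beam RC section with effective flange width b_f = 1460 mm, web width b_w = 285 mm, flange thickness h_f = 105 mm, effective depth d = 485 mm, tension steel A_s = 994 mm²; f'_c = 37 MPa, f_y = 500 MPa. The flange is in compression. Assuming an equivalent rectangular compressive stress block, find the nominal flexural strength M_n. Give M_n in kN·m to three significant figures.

Tension: T = A_s f_y = 994 × 500 = 497000 N.
Try a within the flange: a = T/(0.85 f'_c b_f) = 497000/(0.85 × 37 × 1460) = 10.82 mm.
Since a = 10.82 ≤ h_f = 105 mm, the stress block lies entirely in the flange; analyse as a rectangular beam of width b_f.
M_n = T(d − a/2) = 497000 × (485 − 5.41) = 238.36 × 10⁶ N·mm.
M_n = 238.36 kN·m.

M_n ≈ 238 kN·m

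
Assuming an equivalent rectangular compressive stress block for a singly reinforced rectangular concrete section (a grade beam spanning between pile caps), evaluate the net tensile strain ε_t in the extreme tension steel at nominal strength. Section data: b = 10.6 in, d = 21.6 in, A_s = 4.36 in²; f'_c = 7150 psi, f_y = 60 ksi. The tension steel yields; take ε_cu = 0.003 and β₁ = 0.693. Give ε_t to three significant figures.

a = A_s f_y/(0.85 f'_c b) = 4.061 in.
β₁ = 0.693, so c = a/β₁ = 4.061/0.693 = 5.860 in.
From the linear strain diagram with ε_cu = 0.003: ε_t = 0.003 (d − c)/c = 0.003 × (21.6 − 5.860)/5.860 = 0.00806.
Since ε_t ≥ 0.005, the section is tension-controlled.

ε_t ≈ 0.00806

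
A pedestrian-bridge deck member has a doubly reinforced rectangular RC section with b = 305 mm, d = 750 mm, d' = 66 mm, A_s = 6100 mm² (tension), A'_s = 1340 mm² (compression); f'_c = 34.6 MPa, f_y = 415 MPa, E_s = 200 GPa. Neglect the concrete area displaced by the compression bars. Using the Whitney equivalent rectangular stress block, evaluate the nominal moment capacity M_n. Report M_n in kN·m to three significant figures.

M_n ≈ 1640 kN·m

Assume both tension and compression steel yield.
Net tension couple steel: A_s − A'_s = 4760 mm².
a = (A_s − A'_s) f_y / (0.85 f'_c b) = 1975400/(0.85 × 34.6 × 305) = 220.22 mm.
c = a/β₁ = 220.22/0.803 = 274.25 mm; ε'_s = 0.003(c − d')/c = 0.0023 ≥ f_y/E_s = 0.0021, so compression steel does yield.
M_n = (A_s − A'_s) f_y (d − a/2) + A'_s f_y (d − d') = [1975400 × (750 − 110.11) + 556100 × (750 − 66)] × 10⁻⁶ = 1264.04 + 380.37 = 1644.41 kN·m.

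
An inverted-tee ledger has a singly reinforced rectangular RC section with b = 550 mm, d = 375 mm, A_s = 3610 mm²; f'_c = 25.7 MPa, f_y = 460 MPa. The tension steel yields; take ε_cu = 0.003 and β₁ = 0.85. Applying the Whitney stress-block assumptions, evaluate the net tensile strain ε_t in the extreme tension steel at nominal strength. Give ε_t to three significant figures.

ε_t ≈ 0.00392

a = A_s f_y/(0.85 f'_c b) = 138.21 mm.
β₁ = 0.85, so c = a/β₁ = 138.21/0.85 = 162.60 mm.
From the linear strain diagram with ε_cu = 0.003: ε_t = 0.003 (d − c)/c = 0.003 × (375 − 162.60)/162.60 = 0.00392.
ε_t < 0.004 — the section is over-reinforced for flexure under ACI limits.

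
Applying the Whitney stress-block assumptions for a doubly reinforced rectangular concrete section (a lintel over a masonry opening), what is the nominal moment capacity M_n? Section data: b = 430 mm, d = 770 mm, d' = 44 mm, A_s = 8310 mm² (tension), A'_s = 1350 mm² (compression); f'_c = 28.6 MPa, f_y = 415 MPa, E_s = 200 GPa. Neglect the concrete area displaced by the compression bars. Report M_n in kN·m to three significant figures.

M_n ≈ 2230 kN·m

Assume both tension and compression steel yield.
Net tension couple steel: A_s − A'_s = 6960 mm².
a = (A_s − A'_s) f_y / (0.85 f'_c b) = 2888400/(0.85 × 28.6 × 430) = 276.31 mm.
c = a/β₁ = 276.31/0.846 = 326.61 mm; ε'_s = 0.003(c − d')/c = 0.0026 ≥ f_y/E_s = 0.0021, so compression steel does yield.
M_n = (A_s − A'_s) f_y (d − a/2) + A'_s f_y (d − d') = [2888400 × (770 − 138.155) + 560250 × (770 − 44)] × 10⁻⁶ = 1825.02 + 406.74 = 2231.76 kN·m.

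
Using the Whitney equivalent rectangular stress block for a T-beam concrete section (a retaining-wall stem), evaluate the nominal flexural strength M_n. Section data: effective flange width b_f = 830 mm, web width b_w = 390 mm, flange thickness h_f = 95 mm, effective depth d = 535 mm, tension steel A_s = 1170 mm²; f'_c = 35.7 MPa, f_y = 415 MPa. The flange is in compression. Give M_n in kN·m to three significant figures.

M_n ≈ 255 kN·m

Tension: T = A_s f_y = 1170 × 415 = 485550 N.
Try a within the flange: a = T/(0.85 f'_c b_f) = 485550/(0.85 × 35.7 × 830) = 19.28 mm.
Since a = 19.28 ≤ h_f = 95 mm, the stress block lies entirely in the flange; analyse as a rectangular beam of width b_f.
M_n = T(d − a/2) = 485550 × (535 − 9.64) = 255.09 × 10⁶ N·mm.
M_n = 255.09 kN·m.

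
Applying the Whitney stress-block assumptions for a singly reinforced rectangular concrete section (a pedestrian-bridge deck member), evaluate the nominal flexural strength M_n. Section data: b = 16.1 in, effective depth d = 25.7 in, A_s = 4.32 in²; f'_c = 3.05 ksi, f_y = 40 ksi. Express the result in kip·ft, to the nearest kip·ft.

T = A_s f_y = 4.32 × 40 = 172.8 kips.
a = T/(0.85 f'_c b) = 172.8/(0.85 × 3.05 × 16.1) = 4.140 in.
M_n = T(d − a/2) = 172.8 × (25.7 − 2.07) = 4083.3 kip·in = 4083.3/12 = 340.28 kip·ft.

M_n ≈ 340 kip·ft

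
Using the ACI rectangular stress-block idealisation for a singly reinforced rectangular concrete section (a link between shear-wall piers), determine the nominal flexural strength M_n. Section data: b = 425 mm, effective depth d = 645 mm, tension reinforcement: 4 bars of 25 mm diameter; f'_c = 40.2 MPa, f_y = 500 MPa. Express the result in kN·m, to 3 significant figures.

A_s = 4 × 491 = 1964 mm².
T = A_s f_y = 1964 × 500 = 982000 N = 982 kN.
From C = T: a = T/(0.85 f'_c b) = 982000/(0.85 × 40.2 × 425) = 67.62 mm.
M_n = T(d − a/2) = 982 kN × (645 − 33.81) mm = 600.19 kN·m.

M_n ≈ 600 kN·m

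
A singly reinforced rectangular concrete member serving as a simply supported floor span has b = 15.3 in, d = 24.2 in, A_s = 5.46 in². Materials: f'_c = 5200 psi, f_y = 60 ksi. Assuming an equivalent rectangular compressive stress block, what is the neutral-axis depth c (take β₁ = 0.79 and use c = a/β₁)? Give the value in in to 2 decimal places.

T = A_s f_y = 5.46 × 60 = 327.6 kips.
a = T/(0.85 f'_c b) = 327.6/(0.85 × 5.2 × 15.3) = 4.8443 in.
With β₁ = 0.79, c = a/β₁ = 4.8443/0.79 = 6.13 in.

c ≈ 6.13 in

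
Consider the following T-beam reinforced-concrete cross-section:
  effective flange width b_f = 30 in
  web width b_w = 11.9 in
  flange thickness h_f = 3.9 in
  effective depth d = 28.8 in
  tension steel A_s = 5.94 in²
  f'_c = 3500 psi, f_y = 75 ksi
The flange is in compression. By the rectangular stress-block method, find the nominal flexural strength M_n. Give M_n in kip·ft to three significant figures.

Tension: T = A_s f_y = 5.94 × 75 = 445.5 kips.
Try a within the flange: a = T/(0.85 f'_c b_f) = 445.5/(0.85 × 3.5 × 30) = 4.992 in.
a = 4.992 > h_f = 3.9 in: the block extends into the web. Split into flange-overhang and web parts.
C_f = 0.85 f'_c (b_f − b_w) h_f = 0.85 × 3.5 × (30 − 11.9) × 3.9 = 210.0 kips.
Remaining web compression depth: a_w = (T − C_f)/(0.85 f'_c b_w) = (445.5 − 210.0)/(0.85 × 3.5 × 11.9) = 6.652 in.
M_n = C_f(d − h_f/2) + (T − C_f)(d − a_w/2) = 210.0 × (28.8 − 1.95) + 235.5 × (28.8 − 3.326) = 5638.5 + 5999.1 = 11637.6 kip·in.
M_n = 11637.6/12 = 969.80 kip·ft.

M_n ≈ 970 kip·ft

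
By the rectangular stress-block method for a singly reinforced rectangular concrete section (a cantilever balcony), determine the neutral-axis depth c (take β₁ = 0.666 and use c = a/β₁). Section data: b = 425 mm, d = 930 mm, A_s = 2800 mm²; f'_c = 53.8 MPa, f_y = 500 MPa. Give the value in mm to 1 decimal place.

c ≈ 108.2 mm

T = A_s f_y = 2800 × 500 = 1400000 N = 1400 kN.
Setting C = 0.85 f'_c a b equal to T: a = 1400000/(0.85 × 53.8 × 425) = 72.034 mm.
With β₁ = 0.666, c = a/β₁ = 72.034/0.666 = 108.2 mm.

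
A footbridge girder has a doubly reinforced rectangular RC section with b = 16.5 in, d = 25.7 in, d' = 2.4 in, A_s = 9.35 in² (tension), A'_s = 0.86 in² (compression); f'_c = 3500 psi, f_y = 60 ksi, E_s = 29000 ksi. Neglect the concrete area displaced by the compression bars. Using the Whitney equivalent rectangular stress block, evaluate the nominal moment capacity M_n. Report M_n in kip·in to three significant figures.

Assume both steels yield.
a = (A_s − A'_s) f_y/(0.85 f'_c b) = (9.35 − 0.86) × 60/(0.85 × 3.5 × 16.5) = 10.377 in.
c = a/β₁ = 10.377/0.85 = 12.208 in; ε'_s = 0.003(c − d')/c = 0.0024 ≥ ε_y = 0.0021, so the compression steel yields.
M_n = (A_s − A'_s) f_y (d − a/2) + A'_s f_y (d − d') = 509.4 × (25.7 − 5.1885) + 51.6 × (25.7 − 2.4) = 10448.6 + 1202.3 = 11650.9 kip·in.

M_n ≈ 11700 kip·in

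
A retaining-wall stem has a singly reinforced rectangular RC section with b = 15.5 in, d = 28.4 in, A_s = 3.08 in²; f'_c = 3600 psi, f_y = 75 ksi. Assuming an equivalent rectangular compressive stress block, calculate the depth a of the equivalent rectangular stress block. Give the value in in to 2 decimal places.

T = A_s f_y = 3.08 × 75 = 231 kips.
a = T/(0.85 f'_c b) = 231/(0.85 × 3.6 × 15.5) = 4.87 in.

a ≈ 4.87 in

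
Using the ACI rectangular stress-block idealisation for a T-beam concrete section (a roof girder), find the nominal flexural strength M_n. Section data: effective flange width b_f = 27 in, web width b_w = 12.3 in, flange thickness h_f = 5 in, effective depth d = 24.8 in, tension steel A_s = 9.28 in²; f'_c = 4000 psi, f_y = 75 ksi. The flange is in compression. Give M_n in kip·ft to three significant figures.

M_n ≈ 1190 kip·ft

Tension: T = A_s f_y = 9.28 × 75 = 696 kips.
Try a within the flange: a = T/(0.85 f'_c b_f) = 696/(0.85 × 4 × 27) = 7.582 in.
a = 7.582 > h_f = 5 in: the block extends into the web. Split into flange-overhang and web parts.
C_f = 0.85 f'_c (b_f − b_w) h_f = 0.85 × 4 × (27 − 12.3) × 5 = 249.9 kips.
Remaining web compression depth: a_w = (T − C_f)/(0.85 f'_c b_w) = (696 − 249.9)/(0.85 × 4 × 12.3) = 10.667 in.
M_n = C_f(d − h_f/2) + (T − C_f)(d − a_w/2) = 249.9 × (24.8 − 2.5) + 446.1 × (24.8 − 5.3335) = 5572.8 + 8684.0 = 14256.8 kip·in.
M_n = 14256.8/12 = 1188.07 kip·ft.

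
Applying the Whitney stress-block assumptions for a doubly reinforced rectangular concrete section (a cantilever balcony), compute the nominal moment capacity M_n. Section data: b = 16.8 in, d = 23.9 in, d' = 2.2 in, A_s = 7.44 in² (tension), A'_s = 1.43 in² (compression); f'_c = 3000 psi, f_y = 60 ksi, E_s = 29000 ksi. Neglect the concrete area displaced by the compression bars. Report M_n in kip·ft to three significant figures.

M_n ≈ 747 kip·ft

Assume both steels yield.
a = (A_s − A'_s) f_y/(0.85 f'_c b) = (7.44 − 1.43) × 60/(0.85 × 3 × 16.8) = 8.417 in.
c = a/β₁ = 8.417/0.85 = 9.902 in; ε'_s = 0.003(c − d')/c = 0.0023 ≥ ε_y = 0.0021, so the compression steel yields.
M_n = (A_s − A'_s) f_y (d − a/2) + A'_s f_y (d − d') = 360.6 × (23.9 − 4.2085) + 85.8 × (23.9 − 2.2) = 7100.8 + 1861.9 = 8962.7 kip·in = 8962.7/12 = 746.89 kip·ft.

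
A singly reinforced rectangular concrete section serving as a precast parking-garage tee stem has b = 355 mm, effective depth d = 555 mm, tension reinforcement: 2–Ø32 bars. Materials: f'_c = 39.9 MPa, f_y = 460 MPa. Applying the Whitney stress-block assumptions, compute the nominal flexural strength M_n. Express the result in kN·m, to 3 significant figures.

A_s = 2 × 804 = 1608 mm².
T = A_s f_y = 1608 × 460 = 739680 N = 739.68 kN.
From C = T: a = T/(0.85 f'_c b) = 739680/(0.85 × 39.9 × 355) = 61.44 mm.
M_n = T(d − a/2) = 739.68 kN × (555 − 30.72) mm = 387.80 kN·m.

M_n ≈ 388 kN·m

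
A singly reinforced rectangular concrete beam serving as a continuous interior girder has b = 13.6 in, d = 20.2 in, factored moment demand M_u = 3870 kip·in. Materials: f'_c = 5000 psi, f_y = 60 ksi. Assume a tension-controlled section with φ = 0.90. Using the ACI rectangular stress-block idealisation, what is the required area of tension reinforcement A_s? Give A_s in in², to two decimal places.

M_n = M_u/φ = 3870/0.90 = 4300 kip·in.
From M_n = 0.85 f'_c a b (d − a/2):
a = d − √(d² − 2M_n/(0.85 f'_c b)) = 20.2 − √(20.2² − 2 × 4300/(0.85 × 5 × 13.6)) = 4.099 in.
A_s = 0.85 f'_c a b / f_y = 0.85 × 5 × 4.099 × 13.6 / 60 = 3.949 in².

A_s ≈ 3.95 in²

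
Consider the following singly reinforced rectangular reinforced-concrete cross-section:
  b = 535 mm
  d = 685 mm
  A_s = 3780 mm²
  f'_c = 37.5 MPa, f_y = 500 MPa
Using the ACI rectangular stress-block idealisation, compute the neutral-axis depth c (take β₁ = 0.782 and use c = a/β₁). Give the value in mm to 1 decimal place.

T = A_s f_y = 3780 × 500 = 1890000 N = 1890 kN.
Setting C = 0.85 f'_c a b equal to T: a = 1890000/(0.85 × 37.5 × 535) = 110.830 mm.
With β₁ = 0.782, c = a/β₁ = 110.830/0.782 = 141.7 mm.

c ≈ 141.7 mm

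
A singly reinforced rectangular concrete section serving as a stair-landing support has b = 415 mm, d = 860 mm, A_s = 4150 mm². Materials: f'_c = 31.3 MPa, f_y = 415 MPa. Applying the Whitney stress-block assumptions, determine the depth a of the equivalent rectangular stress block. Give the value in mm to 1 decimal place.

T = A_s f_y = 4150 × 415 = 1722250 N = 1722.25 kN.
Setting C = 0.85 f'_c a b equal to T: a = 1722250/(0.85 × 31.3 × 415) = 156.0 mm.

a ≈ 156.0 mm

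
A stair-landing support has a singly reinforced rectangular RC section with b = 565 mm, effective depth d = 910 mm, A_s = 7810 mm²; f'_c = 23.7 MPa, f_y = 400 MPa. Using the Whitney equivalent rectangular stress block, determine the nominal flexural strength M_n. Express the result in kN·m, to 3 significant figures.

T = A_s f_y = 7810 × 400 = 3124000 N = 3124 kN.
From C = T: a = T/(0.85 f'_c b) = 3124000/(0.85 × 23.7 × 565) = 274.47 mm.
M_n = T(d − a/2) = 3124 kN × (910 − 137.235) mm = 2414.12 kN·m.

M_n ≈ 2410 kN·m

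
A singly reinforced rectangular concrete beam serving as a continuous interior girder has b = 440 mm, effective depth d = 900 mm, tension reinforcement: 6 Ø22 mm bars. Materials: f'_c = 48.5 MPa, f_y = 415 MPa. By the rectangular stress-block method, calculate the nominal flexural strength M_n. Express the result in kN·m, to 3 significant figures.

A_s = 6 × 380 = 2280 mm².
T = A_s f_y = 2280 × 415 = 946200 N = 946.2 kN.
From C = T: a = T/(0.85 f'_c b) = 946200/(0.85 × 48.5 × 440) = 52.16 mm.
M_n = T(d − a/2) = 946.2 kN × (900 − 26.08) mm = 826.90 kN·m.

M_n ≈ 827 kN·m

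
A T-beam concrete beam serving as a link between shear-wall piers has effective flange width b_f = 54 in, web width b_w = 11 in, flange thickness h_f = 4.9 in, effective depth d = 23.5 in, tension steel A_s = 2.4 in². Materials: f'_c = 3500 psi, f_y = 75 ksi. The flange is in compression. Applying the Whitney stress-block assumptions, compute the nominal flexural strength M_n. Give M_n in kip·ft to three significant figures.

M_n ≈ 344 kip·ft

Tension: T = A_s f_y = 2.4 × 75 = 180 kips.
Try a within the flange: a = T/(0.85 f'_c b_f) = 180/(0.85 × 3.5 × 54) = 1.120 in.
Since a = 1.120 ≤ h_f = 4.9 in, the stress block lies entirely in the flange; analyse as a rectangular beam of width b_f.
M_n = T(d − a/2) = 180 × (23.5 − 0.56) = 4129.2 kip·in.
M_n = 4129.2/12 = 344.10 kip·ft.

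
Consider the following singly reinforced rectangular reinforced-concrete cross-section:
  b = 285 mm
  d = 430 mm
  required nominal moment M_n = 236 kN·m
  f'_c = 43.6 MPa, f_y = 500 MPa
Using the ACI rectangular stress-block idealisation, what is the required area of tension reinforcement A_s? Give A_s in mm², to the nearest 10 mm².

A_s ≈ 1170 mm²

With M_n = 0.85 f'_c a b (d − a/2), solve the quadratic for a:
a = d − √(d² − 2M_n/(0.85 f'_c b)) = 430 − √(430² − 2 × 236×10⁶/(0.85 × 43.6 × 285)) = 55.55 mm.
A_s = 0.85 f'_c a b / f_y = 0.85 × 43.6 × 55.55 × 285 / 500 = 1173.4 mm².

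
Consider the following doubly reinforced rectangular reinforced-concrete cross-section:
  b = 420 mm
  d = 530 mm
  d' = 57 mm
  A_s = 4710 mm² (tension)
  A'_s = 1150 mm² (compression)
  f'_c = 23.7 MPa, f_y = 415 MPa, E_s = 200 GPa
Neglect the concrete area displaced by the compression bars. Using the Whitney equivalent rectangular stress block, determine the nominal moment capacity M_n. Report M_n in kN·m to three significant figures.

M_n ≈ 880 kN·m

Assume both tension and compression steel yield.
Net tension couple steel: A_s − A'_s = 3560 mm².
a = (A_s − A'_s) f_y / (0.85 f'_c b) = 1477400/(0.85 × 23.7 × 420) = 174.61 mm.
c = a/β₁ = 174.61/0.85 = 205.42 mm; ε'_s = 0.003(c − d')/c = 0.0022 ≥ f_y/E_s = 0.0021, so compression steel does yield.
M_n = (A_s − A'_s) f_y (d − a/2) + A'_s f_y (d − d') = [1477400 × (530 − 87.305) + 477250 × (530 − 57)] × 10⁻⁶ = 654.04 + 225.74 = 879.78 kN·m.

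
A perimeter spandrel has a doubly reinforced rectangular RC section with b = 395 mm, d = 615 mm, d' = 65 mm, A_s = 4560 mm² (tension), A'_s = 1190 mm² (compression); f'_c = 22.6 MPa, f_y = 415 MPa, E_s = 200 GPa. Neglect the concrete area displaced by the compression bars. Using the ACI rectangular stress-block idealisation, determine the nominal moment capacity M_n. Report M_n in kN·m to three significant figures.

M_n ≈ 1000 kN·m

Assume both tension and compression steel yield.
Net tension couple steel: A_s − A'_s = 3370 mm².
a = (A_s − A'_s) f_y / (0.85 f'_c b) = 1398550/(0.85 × 22.6 × 395) = 184.31 mm.
c = a/β₁ = 184.31/0.85 = 216.84 mm; ε'_s = 0.003(c − d')/c = 0.0021 ≥ f_y/E_s = 0.0021, so compression steel does yield.
M_n = (A_s − A'_s) f_y (d − a/2) + A'_s f_y (d − d') = [1398550 × (615 − 92.155) + 493850 × (615 − 65)] × 10⁻⁶ = 731.22 + 271.62 = 1002.84 kN·m.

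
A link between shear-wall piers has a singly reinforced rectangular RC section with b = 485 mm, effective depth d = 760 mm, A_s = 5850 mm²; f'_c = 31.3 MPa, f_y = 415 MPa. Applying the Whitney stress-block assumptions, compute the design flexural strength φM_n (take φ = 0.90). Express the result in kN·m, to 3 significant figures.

T = A_s f_y = 5850 × 415 = 2427750 N = 2427.75 kN.
From C = T: a = T/(0.85 f'_c b) = 2427750/(0.85 × 31.3 × 485) = 188.15 mm.
M_n = T(d − a/2) = 2427.75 kN × (760 − 94.075) mm = 1616.70 kN·m.
φM_n = 0.90 × 1616.70 = 1455.03 kN·m.

φM_n ≈ 1460 kN·m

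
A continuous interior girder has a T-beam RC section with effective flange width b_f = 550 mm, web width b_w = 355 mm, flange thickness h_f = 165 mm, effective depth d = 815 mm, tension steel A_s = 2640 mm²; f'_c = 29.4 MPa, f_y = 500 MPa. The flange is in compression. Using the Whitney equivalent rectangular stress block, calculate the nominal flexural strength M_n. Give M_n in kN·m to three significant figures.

Tension: T = A_s f_y = 2640 × 500 = 1320000 N.
Try a within the flange: a = T/(0.85 f'_c b_f) = 1320000/(0.85 × 29.4 × 550) = 96.04 mm.
Since a = 96.04 ≤ h_f = 165 mm, the stress block lies entirely in the flange; analyse as a rectangular beam of width b_f.
M_n = T(d − a/2) = 1320000 × (815 − 48.02) = 1012.41 × 10⁶ N·mm.
M_n = 1012.41 kN·m.

M_n ≈ 1010 kN·m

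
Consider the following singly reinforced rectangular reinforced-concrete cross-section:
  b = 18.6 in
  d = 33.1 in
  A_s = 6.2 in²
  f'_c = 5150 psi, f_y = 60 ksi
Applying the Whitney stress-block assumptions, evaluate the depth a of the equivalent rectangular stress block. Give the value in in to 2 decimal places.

a ≈ 4.57 in

T = A_s f_y = 6.2 × 60 = 372 kips.
a = T/(0.85 f'_c b) = 372/(0.85 × 5.15 × 18.6) = 4.57 in.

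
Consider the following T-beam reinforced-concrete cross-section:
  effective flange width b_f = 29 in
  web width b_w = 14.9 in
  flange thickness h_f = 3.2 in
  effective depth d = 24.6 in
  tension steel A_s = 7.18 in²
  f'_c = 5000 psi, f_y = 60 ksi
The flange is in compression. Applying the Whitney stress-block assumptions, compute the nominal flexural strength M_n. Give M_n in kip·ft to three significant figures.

Tension: T = A_s f_y = 7.18 × 60 = 430.8 kips.
Try a within the flange: a = T/(0.85 f'_c b_f) = 430.8/(0.85 × 5 × 29) = 3.495 in.
a = 3.495 > h_f = 3.2 in: the block extends into the web. Split into flange-overhang and web parts.
C_f = 0.85 f'_c (b_f − b_w) h_f = 0.85 × 5 × (29 − 14.9) × 3.2 = 191.8 kips.
Remaining web compression depth: a_w = (T − C_f)/(0.85 f'_c b_w) = (430.8 − 191.8)/(0.85 × 5 × 14.9) = 3.774 in.
M_n = C_f(d − h_f/2) + (T − C_f)(d − a_w/2) = 191.8 × (24.6 − 1.6) + 239 × (24.6 − 1.887) = 4411.4 + 5428.4 = 9839.8 kip·in.
M_n = 9839.8/12 = 819.98 kip·ft.

M_n ≈ 820 kip·ft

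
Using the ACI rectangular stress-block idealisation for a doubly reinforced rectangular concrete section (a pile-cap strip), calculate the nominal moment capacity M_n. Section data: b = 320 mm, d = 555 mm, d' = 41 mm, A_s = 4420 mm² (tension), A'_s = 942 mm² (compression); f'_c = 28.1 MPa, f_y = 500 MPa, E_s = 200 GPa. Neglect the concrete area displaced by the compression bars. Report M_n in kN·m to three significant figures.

M_n ≈ 1010 kN·m

Assume both tension and compression steel yield.
Net tension couple steel: A_s − A'_s = 3478 mm².
a = (A_s − A'_s) f_y / (0.85 f'_c b) = 1739000/(0.85 × 28.1 × 320) = 227.52 mm.
c = a/β₁ = 227.52/0.849 = 267.99 mm; ε'_s = 0.003(c − d')/c = 0.0025 ≥ f_y/E_s = 0.0025, so compression steel does yield.
M_n = (A_s − A'_s) f_y (d − a/2) + A'_s f_y (d − d') = [1739000 × (555 − 113.76) + 471000 × (555 − 41)] × 10⁻⁶ = 767.32 + 242.09 = 1009.41 kN·m.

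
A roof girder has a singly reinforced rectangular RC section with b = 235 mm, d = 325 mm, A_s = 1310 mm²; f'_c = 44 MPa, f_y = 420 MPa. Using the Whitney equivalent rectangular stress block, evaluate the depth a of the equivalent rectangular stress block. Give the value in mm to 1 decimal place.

a ≈ 62.6 mm

T = A_s f_y = 1310 × 420 = 550200 N = 550.2 kN.
Setting C = 0.85 f'_c a b equal to T: a = 550200/(0.85 × 44 × 235) = 62.6 mm.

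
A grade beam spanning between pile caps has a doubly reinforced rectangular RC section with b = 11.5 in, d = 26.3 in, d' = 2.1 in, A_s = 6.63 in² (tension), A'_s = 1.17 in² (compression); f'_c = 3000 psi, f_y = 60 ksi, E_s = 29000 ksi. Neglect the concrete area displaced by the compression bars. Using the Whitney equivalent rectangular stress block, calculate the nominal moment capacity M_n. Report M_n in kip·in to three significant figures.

Assume both steels yield.
a = (A_s − A'_s) f_y/(0.85 f'_c b) = (6.63 − 1.17) × 60/(0.85 × 3 × 11.5) = 11.171 in.
c = a/β₁ = 11.171/0.85 = 13.142 in; ε'_s = 0.003(c − d')/c = 0.0025 ≥ ε_y = 0.0021, so the compression steel yields.
M_n = (A_s − A'_s) f_y (d − a/2) + A'_s f_y (d − d') = 327.6 × (26.3 − 5.5855) + 70.2 × (26.3 − 2.1) = 6786.1 + 1698.8 = 8484.9 kip·in.

M_n ≈ 8480 kip·in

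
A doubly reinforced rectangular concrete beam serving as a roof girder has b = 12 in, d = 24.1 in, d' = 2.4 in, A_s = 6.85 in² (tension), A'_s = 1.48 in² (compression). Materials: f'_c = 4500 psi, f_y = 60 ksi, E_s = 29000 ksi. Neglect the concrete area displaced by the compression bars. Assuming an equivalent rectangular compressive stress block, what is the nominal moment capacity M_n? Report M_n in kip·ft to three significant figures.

M_n ≈ 713 kip·ft

Assume both steels yield.
a = (A_s − A'_s) f_y/(0.85 f'_c b) = (6.85 − 1.48) × 60/(0.85 × 4.5 × 12) = 7.020 in.
c = a/β₁ = 7.020/0.825 = 8.509 in; ε'_s = 0.003(c − d')/c = 0.0022 ≥ ε_y = 0.0021, so the compression steel yields.
M_n = (A_s − A'_s) f_y (d − a/2) + A'_s f_y (d − d') = 322.2 × (24.1 − 3.51) + 88.8 × (24.1 − 2.4) = 6634.1 + 1927.0 = 8561.1 kip·in = 8561.1/12 = 713.43 kip·ft.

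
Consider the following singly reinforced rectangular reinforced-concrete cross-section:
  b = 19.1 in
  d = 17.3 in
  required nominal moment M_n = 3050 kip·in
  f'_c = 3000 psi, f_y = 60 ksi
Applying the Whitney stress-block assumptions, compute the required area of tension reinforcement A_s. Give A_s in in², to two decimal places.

A_s ≈ 3.33 in²

From M_n = 0.85 f'_c a b (d − a/2):
a = d − √(d² − 2M_n/(0.85 f'_c b)) = 17.3 − √(17.3² − 2 × 3050/(0.85 × 3 × 19.1)) = 4.107 in.
A_s = 0.85 f'_c a b / f_y = 0.85 × 3 × 4.107 × 19.1 / 60 = 3.334 in².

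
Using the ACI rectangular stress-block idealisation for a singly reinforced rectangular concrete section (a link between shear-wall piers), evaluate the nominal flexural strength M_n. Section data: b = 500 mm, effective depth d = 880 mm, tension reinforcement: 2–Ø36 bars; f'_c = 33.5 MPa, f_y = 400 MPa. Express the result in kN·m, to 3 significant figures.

M_n ≈ 693 kN·m

A_s = 2 × 1018 = 2036 mm².
T = A_s f_y = 2036 × 400 = 814400 N = 814.4 kN.
From C = T: a = T/(0.85 f'_c b) = 814400/(0.85 × 33.5 × 500) = 57.20 mm.
M_n = T(d − a/2) = 814.4 kN × (880 − 28.6) mm = 693.38 kN·m.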